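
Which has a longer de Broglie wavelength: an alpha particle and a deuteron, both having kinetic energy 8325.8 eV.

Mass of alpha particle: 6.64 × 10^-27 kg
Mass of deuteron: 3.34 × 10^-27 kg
The deuteron has the longer wavelength.

Using λ = h/√(2mKE):

For alpha particle: λ₁ = h/√(2m₁KE) = 1.57 × 10^-13 m
For deuteron: λ₂ = h/√(2m₂KE) = 2.22 × 10^-13 m

Since λ ∝ 1/√m at constant kinetic energy, the lighter particle has the longer wavelength.

The deuteron has the longer de Broglie wavelength.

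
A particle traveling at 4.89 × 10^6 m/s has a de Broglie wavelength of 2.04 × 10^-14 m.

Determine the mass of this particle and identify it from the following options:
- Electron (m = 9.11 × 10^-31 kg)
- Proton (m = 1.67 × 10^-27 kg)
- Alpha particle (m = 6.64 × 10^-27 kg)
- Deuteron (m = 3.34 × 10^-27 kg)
The particle is an alpha particle.

From λ = h/(mv), solve for mass:

m = h/(λv)
m = (6.626 × 10^-34 J·s) / (2.04 × 10^-14 m × 4.89 × 10^6 m/s)
m = 6.64 × 10^-27 kg

Comparing with the listed masses, this is closest to an alpha particle.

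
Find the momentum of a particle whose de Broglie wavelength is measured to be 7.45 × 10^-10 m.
8.89 × 10^-25 kg·m/s

From the de Broglie relation λ = h/p, we solve for p:

p = h/λ
p = (6.626 × 10^-34 J·s) / (7.45 × 10^-10 m)
p = 8.89 × 10^-25 kg·m/s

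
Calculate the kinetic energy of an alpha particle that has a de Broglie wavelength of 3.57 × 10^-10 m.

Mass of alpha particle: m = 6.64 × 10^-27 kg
2.59 × 10^-22 J (or 1.62 × 10^-3 eV)

From λ = h/√(2mKE), we solve for KE:

λ² = h²/(2mKE)
KE = h²/(2mλ²)
KE = (6.626 × 10^-34 J·s)² / (2 × 6.64 × 10^-27 kg × (3.57 × 10^-10 m)²)
KE = 2.59 × 10^-22 J
KE = 1.62 × 10^-3 eV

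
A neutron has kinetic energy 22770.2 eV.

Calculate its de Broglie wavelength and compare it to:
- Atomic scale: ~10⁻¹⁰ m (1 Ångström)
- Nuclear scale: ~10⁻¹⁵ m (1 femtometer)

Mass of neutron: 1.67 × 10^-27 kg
λ = 1.90 × 10^-13 m, which is between nuclear and atomic scales.

Using λ = h/√(2mKE):

KE = 22770.2 eV = 3.648 × 10^-15 J

λ = h/√(2mKE)
λ = (6.626 × 10^-34 J·s) / √(2 × 1.67 × 10^-27 kg × 3.648 × 10^-15 J)
λ = 1.90 × 10^-13 m

Comparison:
- Atomic scale (10⁻¹⁰ m): λ is 0.0019× this size
- Nuclear scale (10⁻¹⁵ m): λ is 1.9e+02× this size

The wavelength is between nuclear and atomic scales.

This wavelength is appropriate for probing atomic structure but too large for nuclear physics experiments.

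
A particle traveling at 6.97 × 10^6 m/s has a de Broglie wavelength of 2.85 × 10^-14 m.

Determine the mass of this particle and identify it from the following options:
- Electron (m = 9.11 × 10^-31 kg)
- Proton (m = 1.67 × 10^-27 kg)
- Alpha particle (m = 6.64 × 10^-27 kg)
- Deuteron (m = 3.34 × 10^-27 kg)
The particle is a deuteron.

From λ = h/(mv), solve for mass:

m = h/(λv)
m = (6.626 × 10^-34 J·s) / (2.85 × 10^-14 m × 6.97 × 10^6 m/s)
m = 3.34 × 10^-27 kg

Comparing with the listed masses, this is closest to a deuteron.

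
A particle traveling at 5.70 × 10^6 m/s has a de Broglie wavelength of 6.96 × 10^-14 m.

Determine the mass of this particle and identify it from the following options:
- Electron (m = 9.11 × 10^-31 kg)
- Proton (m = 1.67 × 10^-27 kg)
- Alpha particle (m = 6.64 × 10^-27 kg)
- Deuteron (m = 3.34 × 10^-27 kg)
The particle is a proton.

From λ = h/(mv), solve for mass:

m = h/(λv)
m = (6.626 × 10^-34 J·s) / (6.96 × 10^-14 m × 5.70 × 10^6 m/s)
m = 1.67 × 10^-27 kg

Comparing with the listed masses, this is closest to a proton.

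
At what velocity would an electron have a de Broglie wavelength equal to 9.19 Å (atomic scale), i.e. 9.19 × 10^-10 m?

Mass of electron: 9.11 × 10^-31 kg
7.91 × 10^5 m/s

From λ = h/(mv), solve for v:

v = h/(mλ)
v = (6.626 × 10^-34 J·s) / (9.11 × 10^-31 kg × 9.19 × 10^-10 m)
v = 7.91 × 10^5 m/s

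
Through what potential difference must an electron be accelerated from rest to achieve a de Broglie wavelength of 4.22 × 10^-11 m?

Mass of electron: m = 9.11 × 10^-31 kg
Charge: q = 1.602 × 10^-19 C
845 V

From λ = h/√(2mqV), we solve for V:

λ² = h²/(2mqV)
V = h²/(2mqλ²)
V = (6.626 × 10^-34 J·s)² / (2 × 9.11 × 10^-31 kg × 1.602 × 10^-19 C × (4.22 × 10^-11 m)²)
V = 845 V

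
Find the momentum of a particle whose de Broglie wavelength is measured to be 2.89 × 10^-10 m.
2.29 × 10^-24 kg·m/s

From the de Broglie relation λ = h/p, we solve for p:

p = h/λ
p = (6.626 × 10^-34 J·s) / (2.89 × 10^-10 m)
p = 2.29 × 10^-24 kg·m/s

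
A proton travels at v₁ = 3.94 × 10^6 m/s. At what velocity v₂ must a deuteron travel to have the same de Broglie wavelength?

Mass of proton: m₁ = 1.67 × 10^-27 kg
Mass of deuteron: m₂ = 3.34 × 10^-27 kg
v₂ = 1.97 × 10^6 m/s

For equal de Broglie wavelengths: λ₁ = λ₂

h/(m₁v₁) = h/(m₂v₂)
m₁v₁ = m₂v₂
v₂ = v₁ · (m₁/m₂)

v₂ = 3.94 × 10^6 m/s × (1.67 × 10^-27 kg / 3.34 × 10^-27 kg)
v₂ = 1.97 × 10^6 m/s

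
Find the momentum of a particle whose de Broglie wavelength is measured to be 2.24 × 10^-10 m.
2.96 × 10^-24 kg·m/s

From the de Broglie relation λ = h/p, we solve for p:

p = h/λ
p = (6.626 × 10^-34 J·s) / (2.24 × 10^-10 m)
p = 2.96 × 10^-24 kg·m/s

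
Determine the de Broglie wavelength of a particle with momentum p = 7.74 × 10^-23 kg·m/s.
8.56 × 10^-12 m

Using the de Broglie relation λ = h/p:

λ = h/p
λ = (6.626 × 10^-34 J·s) / (7.74 × 10^-23 kg·m/s)
λ = 8.56 × 10^-12 m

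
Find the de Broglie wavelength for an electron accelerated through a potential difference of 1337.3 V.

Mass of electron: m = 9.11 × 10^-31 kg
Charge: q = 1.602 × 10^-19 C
3.35 × 10^-11 m

When a particle is accelerated through voltage V, it gains kinetic energy KE = qV.

The de Broglie wavelength is then λ = h/√(2mqV):

λ = h/√(2mqV)
λ = (6.626 × 10^-34 J·s) / √(2 × 9.11 × 10^-31 kg × 1.602 × 10^-19 C × 1337.3 V)
λ = 3.35 × 10^-11 m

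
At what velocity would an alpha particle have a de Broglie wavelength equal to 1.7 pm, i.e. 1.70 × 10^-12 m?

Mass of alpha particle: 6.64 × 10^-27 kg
5.87 × 10^4 m/s

From λ = h/(mv), solve for v:

v = h/(mλ)
v = (6.626 × 10^-34 J·s) / (6.64 × 10^-27 kg × 1.70 × 10^-12 m)
v = 5.87 × 10^4 m/s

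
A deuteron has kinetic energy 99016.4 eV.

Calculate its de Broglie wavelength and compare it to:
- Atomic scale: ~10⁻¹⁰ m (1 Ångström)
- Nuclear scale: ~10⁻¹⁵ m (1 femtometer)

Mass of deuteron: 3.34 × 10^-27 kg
λ = 6.44 × 10^-14 m, which is between nuclear and atomic scales.

Using λ = h/√(2mKE):

KE = 99016.4 eV = 1.586 × 10^-14 J

λ = h/√(2mKE)
λ = (6.626 × 10^-34 J·s) / √(2 × 3.34 × 10^-27 kg × 1.586 × 10^-14 J)
λ = 6.44 × 10^-14 m

Comparison:
- Atomic scale (10⁻¹⁰ m): λ is 0.00064× this size
- Nuclear scale (10⁻¹⁵ m): λ is 64× this size

The wavelength is between nuclear and atomic scales.

This wavelength is appropriate for probing atomic structure but too large for nuclear physics experiments.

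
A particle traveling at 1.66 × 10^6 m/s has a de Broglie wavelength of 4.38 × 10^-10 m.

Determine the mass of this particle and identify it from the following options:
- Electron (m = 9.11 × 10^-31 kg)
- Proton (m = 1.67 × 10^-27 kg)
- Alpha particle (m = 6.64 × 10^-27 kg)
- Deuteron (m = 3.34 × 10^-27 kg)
The particle is an electron.

From λ = h/(mv), solve for mass:

m = h/(λv)
m = (6.626 × 10^-34 J·s) / (4.38 × 10^-10 m × 1.66 × 10^6 m/s)
m = 9.11 × 10^-31 kg

Comparing with the listed masses, this is closest to an electron.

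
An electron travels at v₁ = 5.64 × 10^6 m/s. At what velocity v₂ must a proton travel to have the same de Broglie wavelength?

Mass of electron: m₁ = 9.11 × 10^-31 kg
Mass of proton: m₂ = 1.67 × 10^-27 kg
v₂ = 3.08 × 10^3 m/s

For equal de Broglie wavelengths: λ₁ = λ₂

h/(m₁v₁) = h/(m₂v₂)
m₁v₁ = m₂v₂
v₂ = v₁ · (m₁/m₂)

v₂ = 5.64 × 10^6 m/s × (9.11 × 10^-31 kg / 1.67 × 10^-27 kg)
v₂ = 3.08 × 10^3 m/s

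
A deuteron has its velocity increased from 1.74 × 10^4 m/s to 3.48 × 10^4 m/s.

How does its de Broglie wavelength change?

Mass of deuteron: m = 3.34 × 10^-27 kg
The wavelength decreases by a factor of 2.

Using λ = h/(mv):

Initial wavelength: λ₁ = h/(mv₁) = 1.14 × 10^-11 m
Final wavelength: λ₂ = h/(mv₂) = 5.70 × 10^-12 m

Since λ ∝ 1/v, when velocity increases by a factor of 2, the wavelength decreases by a factor of 2.

λ₂/λ₁ = v₁/v₂ = 1/2

The wavelength decreases by a factor of 2.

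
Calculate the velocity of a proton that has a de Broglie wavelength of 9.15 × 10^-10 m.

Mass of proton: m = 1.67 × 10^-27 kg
4.34 × 10^2 m/s

From the de Broglie relation λ = h/(mv), we solve for v:

v = h/(mλ)
v = (6.626 × 10^-34 J·s) / (1.67 × 10^-27 kg × 9.15 × 10^-10 m)
v = 4.34 × 10^2 m/s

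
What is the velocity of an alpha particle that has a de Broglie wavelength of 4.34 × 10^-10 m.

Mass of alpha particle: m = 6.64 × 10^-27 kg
2.30 × 10^2 m/s

From the de Broglie relation λ = h/(mv), we solve for v:

v = h/(mλ)
v = (6.626 × 10^-34 J·s) / (6.64 × 10^-27 kg × 4.34 × 10^-10 m)
v = 2.30 × 10^2 m/s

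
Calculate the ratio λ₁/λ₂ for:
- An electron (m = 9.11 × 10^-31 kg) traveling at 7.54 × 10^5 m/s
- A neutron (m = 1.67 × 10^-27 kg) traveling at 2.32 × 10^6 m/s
λ₁/λ₂ = 5.64 × 10^3

Using λ = h/(mv):

λ₁ = h/(m₁v₁) = 9.65 × 10^-10 m
λ₂ = h/(m₂v₂) = 1.71 × 10^-13 m

Ratio λ₁/λ₂ = (m₂v₂)/(m₁v₁)
         = (1.67 × 10^-27 kg × 2.32 × 10^6 m/s) / (9.11 × 10^-31 kg × 7.54 × 10^5 m/s)
         = 5.64 × 10^3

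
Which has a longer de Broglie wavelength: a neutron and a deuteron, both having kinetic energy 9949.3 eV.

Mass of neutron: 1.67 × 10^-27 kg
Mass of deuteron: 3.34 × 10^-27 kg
The neutron has the longer wavelength.

Using λ = h/√(2mKE):

For neutron: λ₁ = h/√(2m₁KE) = 2.87 × 10^-13 m
For deuteron: λ₂ = h/√(2m₂KE) = 2.03 × 10^-13 m

Since λ ∝ 1/√m at constant kinetic energy, the lighter particle has the longer wavelength.

The neutron has the longer de Broglie wavelength.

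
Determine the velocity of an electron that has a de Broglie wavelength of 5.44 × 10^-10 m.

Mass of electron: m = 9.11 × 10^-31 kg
1.34 × 10^6 m/s

From the de Broglie relation λ = h/(mv), we solve for v:

v = h/(mλ)
v = (6.626 × 10^-34 J·s) / (9.11 × 10^-31 kg × 5.44 × 10^-10 m)
v = 1.34 × 10^6 m/s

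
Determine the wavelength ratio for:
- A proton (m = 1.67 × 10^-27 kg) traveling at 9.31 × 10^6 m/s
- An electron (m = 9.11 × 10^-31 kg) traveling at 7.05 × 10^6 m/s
λ₁/λ₂ = 4.13 × 10^-4

Using λ = h/(mv):

λ₁ = h/(m₁v₁) = 4.26 × 10^-14 m
λ₂ = h/(m₂v₂) = 1.03 × 10^-10 m

Ratio λ₁/λ₂ = (m₂v₂)/(m₁v₁)
         = (9.11 × 10^-31 kg × 7.05 × 10^6 m/s) / (1.67 × 10^-27 kg × 9.31 × 10^6 m/s)
         = 4.13 × 10^-4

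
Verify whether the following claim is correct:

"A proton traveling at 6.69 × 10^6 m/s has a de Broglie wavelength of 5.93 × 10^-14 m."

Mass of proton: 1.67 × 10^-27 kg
True

The claim is correct.

Using λ = h/(mv):
λ = (6.626 × 10^-34 J·s) / (1.67 × 10^-27 kg × 6.69 × 10^6 m/s)
λ = 5.93 × 10^-14 m

This matches the claimed value.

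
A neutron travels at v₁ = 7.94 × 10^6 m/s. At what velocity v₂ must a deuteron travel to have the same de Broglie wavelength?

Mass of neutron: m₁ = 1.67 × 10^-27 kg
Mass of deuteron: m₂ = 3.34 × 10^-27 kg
v₂ = 3.97 × 10^6 m/s

For equal de Broglie wavelengths: λ₁ = λ₂

h/(m₁v₁) = h/(m₂v₂)
m₁v₁ = m₂v₂
v₂ = v₁ · (m₁/m₂)

v₂ = 7.94 × 10^6 m/s × (1.67 × 10^-27 kg / 3.34 × 10^-27 kg)
v₂ = 3.97 × 10^6 m/s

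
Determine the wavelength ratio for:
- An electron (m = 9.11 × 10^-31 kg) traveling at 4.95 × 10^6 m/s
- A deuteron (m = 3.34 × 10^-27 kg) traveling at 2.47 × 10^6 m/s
λ₁/λ₂ = 1.83 × 10^3

Using λ = h/(mv):

λ₁ = h/(m₁v₁) = 1.47 × 10^-10 m
λ₂ = h/(m₂v₂) = 8.03 × 10^-14 m

Ratio λ₁/λ₂ = (m₂v₂)/(m₁v₁)
         = (3.34 × 10^-27 kg × 2.47 × 10^6 m/s) / (9.11 × 10^-31 kg × 4.95 × 10^6 m/s)
         = 1.83 × 10^3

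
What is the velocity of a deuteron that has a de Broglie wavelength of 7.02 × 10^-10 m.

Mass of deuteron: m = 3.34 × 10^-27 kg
2.83 × 10^2 m/s

From the de Broglie relation λ = h/(mv), we solve for v:

v = h/(mλ)
v = (6.626 × 10^-34 J·s) / (3.34 × 10^-27 kg × 7.02 × 10^-10 m)
v = 2.83 × 10^2 m/s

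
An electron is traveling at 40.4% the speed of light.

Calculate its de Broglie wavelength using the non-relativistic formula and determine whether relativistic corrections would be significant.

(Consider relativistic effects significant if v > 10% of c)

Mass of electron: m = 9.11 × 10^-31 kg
Yes, relativistic corrections are needed.

Using the non-relativistic de Broglie formula λ = h/(mv):

v = 40.4% × c = 1.211 × 10^8 m/s

λ = h/(mv)
λ = (6.626 × 10^-34 J·s) / (9.11 × 10^-31 kg × 1.211 × 10^8 m/s)
λ = 6.01 × 10^-12 m

Since v = 40.4% of c > 10% of c, relativistic corrections ARE significant and the actual wavelength would differ from this non-relativistic estimate.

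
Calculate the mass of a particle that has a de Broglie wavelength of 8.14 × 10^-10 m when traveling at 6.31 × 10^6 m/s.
1.29 × 10^-31 kg

From the de Broglie relation λ = h/(mv), we solve for m:

m = h/(λv)
m = (6.626 × 10^-34 J·s) / (8.14 × 10^-10 m × 6.31 × 10^6 m/s)
m = 1.29 × 10^-31 kg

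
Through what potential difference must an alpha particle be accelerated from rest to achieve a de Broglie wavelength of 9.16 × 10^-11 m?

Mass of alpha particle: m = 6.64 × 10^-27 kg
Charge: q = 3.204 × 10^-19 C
1.23 × 10^-2 V

From λ = h/√(2mqV), we solve for V:

λ² = h²/(2mqV)
V = h²/(2mqλ²)
V = (6.626 × 10^-34 J·s)² / (2 × 6.64 × 10^-27 kg × 3.204 × 10^-19 C × (9.16 × 10^-11 m)²)
V = 1.23 × 10^-2 V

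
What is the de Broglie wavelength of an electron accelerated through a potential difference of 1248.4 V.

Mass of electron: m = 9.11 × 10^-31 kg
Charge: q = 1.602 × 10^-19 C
3.47 × 10^-11 m

When a particle is accelerated through voltage V, it gains kinetic energy KE = qV.

The de Broglie wavelength is then λ = h/√(2mqV):

λ = h/√(2mqV)
λ = (6.626 × 10^-34 J·s) / √(2 × 9.11 × 10^-31 kg × 1.602 × 10^-19 C × 1248.4 V)
λ = 3.47 × 10^-11 m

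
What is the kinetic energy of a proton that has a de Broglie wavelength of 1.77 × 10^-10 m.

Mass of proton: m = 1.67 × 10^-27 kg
4.20 × 10^-21 J (or 0.0262 eV)

From λ = h/√(2mKE), we solve for KE:

λ² = h²/(2mKE)
KE = h²/(2mλ²)
KE = (6.626 × 10^-34 J·s)² / (2 × 1.67 × 10^-27 kg × (1.77 × 10^-10 m)²)
KE = 4.20 × 10^-21 J
KE = 0.0262 eV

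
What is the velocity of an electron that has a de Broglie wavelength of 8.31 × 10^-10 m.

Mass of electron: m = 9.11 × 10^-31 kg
8.75 × 10^5 m/s

From the de Broglie relation λ = h/(mv), we solve for v:

v = h/(mλ)
v = (6.626 × 10^-34 J·s) / (9.11 × 10^-31 kg × 8.31 × 10^-10 m)
v = 8.75 × 10^5 m/s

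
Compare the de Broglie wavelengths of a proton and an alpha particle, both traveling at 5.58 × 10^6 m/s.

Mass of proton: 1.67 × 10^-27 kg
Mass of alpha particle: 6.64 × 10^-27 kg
The proton has the longer wavelength.

Using λ = h/(mv), since both particles have the same velocity, the wavelength depends only on mass.

For proton: λ₁ = h/(m₁v) = 7.11 × 10^-14 m
For alpha particle: λ₂ = h/(m₂v) = 1.79 × 10^-14 m

Since λ ∝ 1/m at constant velocity, the lighter particle has the longer wavelength.

The proton has the longer de Broglie wavelength.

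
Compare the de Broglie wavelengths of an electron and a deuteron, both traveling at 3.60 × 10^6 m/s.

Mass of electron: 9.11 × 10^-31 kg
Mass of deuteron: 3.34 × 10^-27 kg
The electron has the longer wavelength.

Using λ = h/(mv), since both particles have the same velocity, the wavelength depends only on mass.

For electron: λ₁ = h/(m₁v) = 2.02 × 10^-10 m
For deuteron: λ₂ = h/(m₂v) = 5.51 × 10^-14 m

Since λ ∝ 1/m at constant velocity, the lighter particle has the longer wavelength.

The electron has the longer de Broglie wavelength.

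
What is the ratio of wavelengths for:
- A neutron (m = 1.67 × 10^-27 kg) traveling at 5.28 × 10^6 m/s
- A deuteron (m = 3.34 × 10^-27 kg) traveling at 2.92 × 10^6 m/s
λ₁/λ₂ = 1.11

Using λ = h/(mv):

λ₁ = h/(m₁v₁) = 7.51 × 10^-14 m
λ₂ = h/(m₂v₂) = 6.79 × 10^-14 m

Ratio λ₁/λ₂ = (m₂v₂)/(m₁v₁)
         = (3.34 × 10^-27 kg × 2.92 × 10^6 m/s) / (1.67 × 10^-27 kg × 5.28 × 10^6 m/s)
         = 1.11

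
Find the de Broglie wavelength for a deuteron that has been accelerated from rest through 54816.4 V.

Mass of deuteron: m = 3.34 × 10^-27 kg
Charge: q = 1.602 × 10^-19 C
8.65 × 10^-14 m

When a particle is accelerated through voltage V, it gains kinetic energy KE = qV.

The de Broglie wavelength is then λ = h/√(2mqV):

λ = h/√(2mqV)
λ = (6.626 × 10^-34 J·s) / √(2 × 3.34 × 10^-27 kg × 1.602 × 10^-19 C × 54816.4 V)
λ = 8.65 × 10^-14 m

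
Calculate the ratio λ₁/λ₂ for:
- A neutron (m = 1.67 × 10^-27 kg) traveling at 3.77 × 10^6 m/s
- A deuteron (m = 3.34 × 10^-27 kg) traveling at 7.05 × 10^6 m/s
λ₁/λ₂ = 3.74

Using λ = h/(mv):

λ₁ = h/(m₁v₁) = 1.05 × 10^-13 m
λ₂ = h/(m₂v₂) = 2.81 × 10^-14 m

Ratio λ₁/λ₂ = (m₂v₂)/(m₁v₁)
         = (3.34 × 10^-27 kg × 7.05 × 10^6 m/s) / (1.67 × 10^-27 kg × 3.77 × 10^6 m/s)
         = 3.74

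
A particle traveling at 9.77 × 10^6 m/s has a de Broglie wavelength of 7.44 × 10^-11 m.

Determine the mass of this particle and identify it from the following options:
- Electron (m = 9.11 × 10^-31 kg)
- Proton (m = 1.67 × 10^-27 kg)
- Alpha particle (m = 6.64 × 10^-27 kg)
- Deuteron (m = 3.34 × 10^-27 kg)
The particle is an electron.

From λ = h/(mv), solve for mass:

m = h/(λv)
m = (6.626 × 10^-34 J·s) / (7.44 × 10^-11 m × 9.77 × 10^6 m/s)
m = 9.12 × 10^-31 kg

Comparing with the listed masses, this is closest to an electron.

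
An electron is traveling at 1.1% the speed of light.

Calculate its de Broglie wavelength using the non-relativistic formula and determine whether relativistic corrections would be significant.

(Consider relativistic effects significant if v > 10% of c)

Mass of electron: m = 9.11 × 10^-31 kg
No, relativistic corrections are not needed.

Using the non-relativistic de Broglie formula λ = h/(mv):

v = 1.1% × c = 3.298 × 10^6 m/s

λ = h/(mv)
λ = (6.626 × 10^-34 J·s) / (9.11 × 10^-31 kg × 3.298 × 10^6 m/s)
λ = 2.21 × 10^-10 m

Since v = 1.1% of c < 10% of c, relativistic corrections are NOT significant and this non-relativistic result is a good approximation.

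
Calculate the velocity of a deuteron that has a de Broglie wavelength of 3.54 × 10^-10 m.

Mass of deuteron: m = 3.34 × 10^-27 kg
5.60 × 10^2 m/s

From the de Broglie relation λ = h/(mv), we solve for v:

v = h/(mλ)
v = (6.626 × 10^-34 J·s) / (3.34 × 10^-27 kg × 3.54 × 10^-10 m)
v = 5.60 × 10^2 m/s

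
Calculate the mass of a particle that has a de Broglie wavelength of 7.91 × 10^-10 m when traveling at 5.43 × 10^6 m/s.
1.54 × 10^-31 kg

From the de Broglie relation λ = h/(mv), we solve for m:

m = h/(λv)
m = (6.626 × 10^-34 J·s) / (7.91 × 10^-10 m × 5.43 × 10^6 m/s)
m = 1.54 × 10^-31 kg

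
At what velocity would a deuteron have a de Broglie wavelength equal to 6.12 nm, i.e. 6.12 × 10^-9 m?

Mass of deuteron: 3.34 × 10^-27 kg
3.24 × 10^1 m/s

From λ = h/(mv), solve for v:

v = h/(mλ)
v = (6.626 × 10^-34 J·s) / (3.34 × 10^-27 kg × 6.12 × 10^-9 m)
v = 3.24 × 10^1 m/s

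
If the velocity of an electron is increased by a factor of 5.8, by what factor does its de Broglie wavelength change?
The wavelength decreases by a factor of 5.8.

From λ = h/(mv), the wavelength is inversely proportional to velocity:

λ ∝ 1/v

If v → 5.8v, then λ → λ/5.8

When velocity is increased by a factor of 5.8, the wavelength decreases by a factor of 5.8.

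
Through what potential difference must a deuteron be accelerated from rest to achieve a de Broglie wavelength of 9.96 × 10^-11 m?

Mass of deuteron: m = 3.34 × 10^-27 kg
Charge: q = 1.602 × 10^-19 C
4.14 × 10^-2 V

From λ = h/√(2mqV), we solve for V:

λ² = h²/(2mqV)
V = h²/(2mqλ²)
V = (6.626 × 10^-34 J·s)² / (2 × 3.34 × 10^-27 kg × 1.602 × 10^-19 C × (9.96 × 10^-11 m)²)
V = 4.14 × 10^-2 V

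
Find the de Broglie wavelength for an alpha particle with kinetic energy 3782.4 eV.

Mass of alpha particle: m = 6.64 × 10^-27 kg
2.34 × 10^-13 m

Using λ = h/√(2mKE):

First convert KE to Joules: KE = 3782.4 eV = 6.060 × 10^-16 J

λ = h/√(2mKE)
λ = (6.626 × 10^-34 J·s) / √(2 × 6.64 × 10^-27 kg × 6.060 × 10^-16 J)
λ = 2.34 × 10^-13 m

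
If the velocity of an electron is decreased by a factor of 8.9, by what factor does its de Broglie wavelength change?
The wavelength increases by a factor of 8.9.

From λ = h/(mv), the wavelength is inversely proportional to velocity:

λ ∝ 1/v

If v → v/8.9, then λ → 8.9λ

When velocity is decreased by a factor of 8.9, the wavelength increases by a factor of 8.9.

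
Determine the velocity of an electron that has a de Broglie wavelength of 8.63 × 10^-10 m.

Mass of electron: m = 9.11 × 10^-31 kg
8.43 × 10^5 m/s

From the de Broglie relation λ = h/(mv), we solve for v:

v = h/(mλ)
v = (6.626 × 10^-34 J·s) / (9.11 × 10^-31 kg × 8.63 × 10^-10 m)
v = 8.43 × 10^5 m/s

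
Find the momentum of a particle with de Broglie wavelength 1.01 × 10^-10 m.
6.56 × 10^-24 kg·m/s

From the de Broglie relation λ = h/p, we solve for p:

p = h/λ
p = (6.626 × 10^-34 J·s) / (1.01 × 10^-10 m)
p = 6.56 × 10^-24 kg·m/s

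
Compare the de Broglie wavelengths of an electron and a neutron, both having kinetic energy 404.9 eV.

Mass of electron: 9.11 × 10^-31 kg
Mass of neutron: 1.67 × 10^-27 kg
The electron has the longer wavelength.

Using λ = h/√(2mKE):

For electron: λ₁ = h/√(2m₁KE) = 6.09 × 10^-11 m
For neutron: λ₂ = h/√(2m₂KE) = 1.42 × 10^-12 m

Since λ ∝ 1/√m at constant kinetic energy, the lighter particle has the longer wavelength.

The electron has the longer de Broglie wavelength.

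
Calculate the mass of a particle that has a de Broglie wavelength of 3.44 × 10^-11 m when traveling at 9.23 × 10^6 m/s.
2.09 × 10^-30 kg

From the de Broglie relation λ = h/(mv), we solve for m:

m = h/(λv)
m = (6.626 × 10^-34 J·s) / (3.44 × 10^-11 m × 9.23 × 10^6 m/s)
m = 2.09 × 10^-30 kg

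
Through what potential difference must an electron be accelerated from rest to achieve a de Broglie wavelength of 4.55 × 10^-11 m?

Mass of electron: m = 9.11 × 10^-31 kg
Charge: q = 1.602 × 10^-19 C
727 V

From λ = h/√(2mqV), we solve for V:

λ² = h²/(2mqV)
V = h²/(2mqλ²)
V = (6.626 × 10^-34 J·s)² / (2 × 9.11 × 10^-31 kg × 1.602 × 10^-19 C × (4.55 × 10^-11 m)²)
V = 727 V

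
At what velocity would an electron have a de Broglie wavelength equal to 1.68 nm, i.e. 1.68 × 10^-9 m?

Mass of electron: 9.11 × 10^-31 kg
4.33 × 10^5 m/s

From λ = h/(mv), solve for v:

v = h/(mλ)
v = (6.626 × 10^-34 J·s) / (9.11 × 10^-31 kg × 1.68 × 10^-9 m)
v = 4.33 × 10^5 m/s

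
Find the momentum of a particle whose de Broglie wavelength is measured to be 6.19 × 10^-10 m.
1.07 × 10^-24 kg·m/s

From the de Broglie relation λ = h/p, we solve for p:

p = h/λ
p = (6.626 × 10^-34 J·s) / (6.19 × 10^-10 m)
p = 1.07 × 10^-24 kg·m/s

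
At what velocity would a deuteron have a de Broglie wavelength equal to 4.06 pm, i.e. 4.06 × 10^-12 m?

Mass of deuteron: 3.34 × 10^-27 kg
4.89 × 10^4 m/s

From λ = h/(mv), solve for v:

v = h/(mλ)
v = (6.626 × 10^-34 J·s) / (3.34 × 10^-27 kg × 4.06 × 10^-12 m)
v = 4.89 × 10^4 m/s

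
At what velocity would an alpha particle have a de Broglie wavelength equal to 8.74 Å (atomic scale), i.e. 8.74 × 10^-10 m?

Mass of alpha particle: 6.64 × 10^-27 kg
1.14 × 10^2 m/s

From λ = h/(mv), solve for v:

v = h/(mλ)
v = (6.626 × 10^-34 J·s) / (6.64 × 10^-27 kg × 8.74 × 10^-10 m)
v = 1.14 × 10^2 m/s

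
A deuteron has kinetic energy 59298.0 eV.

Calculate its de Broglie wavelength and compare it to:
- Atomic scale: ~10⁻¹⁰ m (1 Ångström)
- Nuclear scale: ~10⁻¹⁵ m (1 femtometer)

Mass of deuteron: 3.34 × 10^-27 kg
λ = 8.32 × 10^-14 m, which is between nuclear and atomic scales.

Using λ = h/√(2mKE):

KE = 59298.0 eV = 9.501 × 10^-15 J

λ = h/√(2mKE)
λ = (6.626 × 10^-34 J·s) / √(2 × 3.34 × 10^-27 kg × 9.501 × 10^-15 J)
λ = 8.32 × 10^-14 m

Comparison:
- Atomic scale (10⁻¹⁰ m): λ is 0.00083× this size
- Nuclear scale (10⁻¹⁵ m): λ is 83× this size

The wavelength is between nuclear and atomic scales.

This wavelength is appropriate for probing atomic structure but too large for nuclear physics experiments.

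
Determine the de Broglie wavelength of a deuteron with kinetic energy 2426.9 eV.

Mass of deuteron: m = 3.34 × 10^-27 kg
4.11 × 10^-13 m

Using λ = h/√(2mKE):

First convert KE to Joules: KE = 2426.9 eV = 3.888 × 10^-16 J

λ = h/√(2mKE)
λ = (6.626 × 10^-34 J·s) / √(2 × 3.34 × 10^-27 kg × 3.888 × 10^-16 J)
λ = 4.11 × 10^-13 m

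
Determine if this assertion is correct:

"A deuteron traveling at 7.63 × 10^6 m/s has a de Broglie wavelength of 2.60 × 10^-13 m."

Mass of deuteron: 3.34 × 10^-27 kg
False

The claim is incorrect.

Using λ = h/(mv):
λ = (6.626 × 10^-34 J·s) / (3.34 × 10^-27 kg × 7.63 × 10^6 m/s)
λ = 2.60 × 10^-14 m

The actual wavelength differs from the claimed 2.60 × 10^-13 m.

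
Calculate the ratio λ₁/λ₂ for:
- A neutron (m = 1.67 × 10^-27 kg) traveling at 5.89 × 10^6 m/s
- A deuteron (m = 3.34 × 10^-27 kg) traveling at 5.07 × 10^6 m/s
λ₁/λ₂ = 1.72

Using λ = h/(mv):

λ₁ = h/(m₁v₁) = 6.74 × 10^-14 m
λ₂ = h/(m₂v₂) = 3.91 × 10^-14 m

Ratio λ₁/λ₂ = (m₂v₂)/(m₁v₁)
         = (3.34 × 10^-27 kg × 5.07 × 10^6 m/s) / (1.67 × 10^-27 kg × 5.89 × 10^6 m/s)
         = 1.72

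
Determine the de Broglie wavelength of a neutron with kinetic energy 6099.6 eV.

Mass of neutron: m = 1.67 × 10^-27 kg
3.67 × 10^-13 m

Using λ = h/√(2mKE):

First convert KE to Joules: KE = 6099.6 eV = 9.773 × 10^-16 J

λ = h/√(2mKE)
λ = (6.626 × 10^-34 J·s) / √(2 × 1.67 × 10^-27 kg × 9.773 × 10^-16 J)
λ = 3.67 × 10^-13 m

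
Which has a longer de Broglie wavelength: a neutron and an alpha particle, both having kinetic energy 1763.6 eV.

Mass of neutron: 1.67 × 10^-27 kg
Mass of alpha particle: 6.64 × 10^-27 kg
The neutron has the longer wavelength.

Using λ = h/√(2mKE):

For neutron: λ₁ = h/√(2m₁KE) = 6.82 × 10^-13 m
For alpha particle: λ₂ = h/√(2m₂KE) = 3.42 × 10^-13 m

Since λ ∝ 1/√m at constant kinetic energy, the lighter particle has the longer wavelength.

The neutron has the longer de Broglie wavelength.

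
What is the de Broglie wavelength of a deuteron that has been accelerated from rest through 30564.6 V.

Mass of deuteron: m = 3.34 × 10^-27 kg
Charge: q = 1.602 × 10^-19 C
1.16 × 10^-13 m

When a particle is accelerated through voltage V, it gains kinetic energy KE = qV.

The de Broglie wavelength is then λ = h/√(2mqV):

λ = h/√(2mqV)
λ = (6.626 × 10^-34 J·s) / √(2 × 3.34 × 10^-27 kg × 1.602 × 10^-19 C × 30564.6 V)
λ = 1.16 × 10^-13 m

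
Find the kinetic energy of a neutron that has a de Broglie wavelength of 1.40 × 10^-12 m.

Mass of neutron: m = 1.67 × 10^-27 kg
6.71 × 10^-17 J (or 419 eV)

From λ = h/√(2mKE), we solve for KE:

λ² = h²/(2mKE)
KE = h²/(2mλ²)
KE = (6.626 × 10^-34 J·s)² / (2 × 1.67 × 10^-27 kg × (1.40 × 10^-12 m)²)
KE = 6.71 × 10^-17 J
KE = 419 eV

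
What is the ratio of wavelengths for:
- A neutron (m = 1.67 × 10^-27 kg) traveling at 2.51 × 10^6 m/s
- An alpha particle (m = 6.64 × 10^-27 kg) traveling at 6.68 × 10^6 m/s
λ₁/λ₂ = 10.6

Using λ = h/(mv):

λ₁ = h/(m₁v₁) = 1.58 × 10^-13 m
λ₂ = h/(m₂v₂) = 1.49 × 10^-14 m

Ratio λ₁/λ₂ = (m₂v₂)/(m₁v₁)
         = (6.64 × 10^-27 kg × 6.68 × 10^6 m/s) / (1.67 × 10^-27 kg × 2.51 × 10^6 m/s)
         = 10.6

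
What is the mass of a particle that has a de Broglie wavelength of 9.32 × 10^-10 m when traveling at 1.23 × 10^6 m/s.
5.78 × 10^-31 kg

From the de Broglie relation λ = h/(mv), we solve for m:

m = h/(λv)
m = (6.626 × 10^-34 J·s) / (9.32 × 10^-10 m × 1.23 × 10^6 m/s)
m = 5.78 × 10^-31 kg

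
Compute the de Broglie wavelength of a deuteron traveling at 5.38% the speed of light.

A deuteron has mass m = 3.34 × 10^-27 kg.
1.23 × 10^-14 m

Using the de Broglie relation λ = h/(mv):

v = 5.38% × c = 1.613 × 10^7 m/s

λ = h/(mv)
λ = (6.626 × 10^-34 J·s) / (3.34 × 10^-27 kg × 1.613 × 10^7 m/s)
λ = 1.23 × 10^-14 m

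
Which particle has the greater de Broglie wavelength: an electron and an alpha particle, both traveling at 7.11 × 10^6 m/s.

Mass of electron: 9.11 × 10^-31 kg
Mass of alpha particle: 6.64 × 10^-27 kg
The electron has the longer wavelength.

Using λ = h/(mv), since both particles have the same velocity, the wavelength depends only on mass.

For electron: λ₁ = h/(m₁v) = 1.02 × 10^-10 m
For alpha particle: λ₂ = h/(m₂v) = 1.40 × 10^-14 m

Since λ ∝ 1/m at constant velocity, the lighter particle has the longer wavelength.

The electron has the longer de Broglie wavelength.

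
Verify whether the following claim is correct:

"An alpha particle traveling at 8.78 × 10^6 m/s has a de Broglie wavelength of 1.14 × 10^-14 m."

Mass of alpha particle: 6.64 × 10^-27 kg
True

The claim is correct.

Using λ = h/(mv):
λ = (6.626 × 10^-34 J·s) / (6.64 × 10^-27 kg × 8.78 × 10^6 m/s)
λ = 1.14 × 10^-14 m

This matches the claimed value.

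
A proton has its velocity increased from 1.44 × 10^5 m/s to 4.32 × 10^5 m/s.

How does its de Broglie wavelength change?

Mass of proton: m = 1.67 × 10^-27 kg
The wavelength decreases by a factor of 3.

Using λ = h/(mv):

Initial wavelength: λ₁ = h/(mv₁) = 2.76 × 10^-12 m
Final wavelength: λ₂ = h/(mv₂) = 9.18 × 10^-13 m

Since λ ∝ 1/v, when velocity increases by a factor of 3, the wavelength decreases by a factor of 3.

λ₂/λ₁ = v₁/v₂ = 1/3

The wavelength decreases by a factor of 3.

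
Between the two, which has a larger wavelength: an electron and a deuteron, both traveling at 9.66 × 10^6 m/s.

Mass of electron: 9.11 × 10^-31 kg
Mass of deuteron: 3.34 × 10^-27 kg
The electron has the longer wavelength.

Using λ = h/(mv), since both particles have the same velocity, the wavelength depends only on mass.

For electron: λ₁ = h/(m₁v) = 7.53 × 10^-11 m
For deuteron: λ₂ = h/(m₂v) = 2.05 × 10^-14 m

Since λ ∝ 1/m at constant velocity, the lighter particle has the longer wavelength.

The electron has the longer de Broglie wavelength.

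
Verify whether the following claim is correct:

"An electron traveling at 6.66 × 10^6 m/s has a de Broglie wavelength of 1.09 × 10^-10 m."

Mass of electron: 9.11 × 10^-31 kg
True

The claim is correct.

Using λ = h/(mv):
λ = (6.626 × 10^-34 J·s) / (9.11 × 10^-31 kg × 6.66 × 10^6 m/s)
λ = 1.09 × 10^-10 m

This matches the claimed value.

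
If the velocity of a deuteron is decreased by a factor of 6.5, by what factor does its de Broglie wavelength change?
The wavelength increases by a factor of 6.5.

From λ = h/(mv), the wavelength is inversely proportional to velocity:

λ ∝ 1/v

If v → v/6.5, then λ → 6.5λ

When velocity is decreased by a factor of 6.5, the wavelength increases by a factor of 6.5.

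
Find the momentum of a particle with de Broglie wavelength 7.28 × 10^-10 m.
9.10 × 10^-25 kg·m/s

From the de Broglie relation λ = h/p, we solve for p:

p = h/λ
p = (6.626 × 10^-34 J·s) / (7.28 × 10^-10 m)
p = 9.10 × 10^-25 kg·m/s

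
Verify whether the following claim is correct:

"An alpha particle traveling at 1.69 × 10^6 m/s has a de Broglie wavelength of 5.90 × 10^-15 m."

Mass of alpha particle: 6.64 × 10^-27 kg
False

The claim is incorrect.

Using λ = h/(mv):
λ = (6.626 × 10^-34 J·s) / (6.64 × 10^-27 kg × 1.69 × 10^6 m/s)
λ = 5.90 × 10^-14 m

The actual wavelength differs from the claimed 5.90 × 10^-15 m.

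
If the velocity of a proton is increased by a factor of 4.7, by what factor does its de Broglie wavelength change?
The wavelength decreases by a factor of 4.7.

From λ = h/(mv), the wavelength is inversely proportional to velocity:

λ ∝ 1/v

If v → 4.7v, then λ → λ/4.7

When velocity is increased by a factor of 4.7, the wavelength decreases by a factor of 4.7.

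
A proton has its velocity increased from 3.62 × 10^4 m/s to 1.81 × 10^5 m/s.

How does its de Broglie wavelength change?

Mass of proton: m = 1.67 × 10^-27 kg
The wavelength decreases by a factor of 5.

Using λ = h/(mv):

Initial wavelength: λ₁ = h/(mv₁) = 1.10 × 10^-11 m
Final wavelength: λ₂ = h/(mv₂) = 2.19 × 10^-12 m

Since λ ∝ 1/v, when velocity increases by a factor of 5, the wavelength decreases by a factor of 5.

λ₂/λ₁ = v₁/v₂ = 1/5

The wavelength decreases by a factor of 5.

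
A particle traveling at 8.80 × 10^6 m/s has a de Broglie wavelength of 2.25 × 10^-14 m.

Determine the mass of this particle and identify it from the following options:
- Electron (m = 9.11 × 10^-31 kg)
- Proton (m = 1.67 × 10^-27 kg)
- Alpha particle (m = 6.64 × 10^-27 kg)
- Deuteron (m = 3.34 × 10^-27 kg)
The particle is a deuteron.

From λ = h/(mv), solve for mass:

m = h/(λv)
m = (6.626 × 10^-34 J·s) / (2.25 × 10^-14 m × 8.80 × 10^6 m/s)
m = 3.35 × 10^-27 kg

Comparing with the listed masses, this is closest to a deuteron.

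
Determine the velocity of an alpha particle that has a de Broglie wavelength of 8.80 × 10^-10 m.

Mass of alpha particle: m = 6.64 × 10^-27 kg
1.13 × 10^2 m/s

From the de Broglie relation λ = h/(mv), we solve for v:

v = h/(mλ)
v = (6.626 × 10^-34 J·s) / (6.64 × 10^-27 kg × 8.80 × 10^-10 m)
v = 1.13 × 10^2 m/s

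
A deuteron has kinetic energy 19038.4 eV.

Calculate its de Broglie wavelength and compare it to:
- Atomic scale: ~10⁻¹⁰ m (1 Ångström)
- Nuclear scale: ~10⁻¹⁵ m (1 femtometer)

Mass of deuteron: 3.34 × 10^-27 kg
λ = 1.47 × 10^-13 m, which is between nuclear and atomic scales.

Using λ = h/√(2mKE):

KE = 19038.4 eV = 3.050 × 10^-15 J

λ = h/√(2mKE)
λ = (6.626 × 10^-34 J·s) / √(2 × 3.34 × 10^-27 kg × 3.050 × 10^-15 J)
λ = 1.47 × 10^-13 m

Comparison:
- Atomic scale (10⁻¹⁰ m): λ is 0.0015× this size
- Nuclear scale (10⁻¹⁵ m): λ is 1.5e+02× this size

The wavelength is between nuclear and atomic scales.

This wavelength is appropriate for probing atomic structure but too large for nuclear physics experiments.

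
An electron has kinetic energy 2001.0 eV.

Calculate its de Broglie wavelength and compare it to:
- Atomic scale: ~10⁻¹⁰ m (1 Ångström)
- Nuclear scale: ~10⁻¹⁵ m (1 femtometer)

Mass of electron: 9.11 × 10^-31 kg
λ = 2.74 × 10^-11 m, which is between nuclear and atomic scales.

Using λ = h/√(2mKE):

KE = 2001.0 eV = 3.206 × 10^-16 J

λ = h/√(2mKE)
λ = (6.626 × 10^-34 J·s) / √(2 × 9.11 × 10^-31 kg × 3.206 × 10^-16 J)
λ = 2.74 × 10^-11 m

Comparison:
- Atomic scale (10⁻¹⁰ m): λ is 0.27× this size
- Nuclear scale (10⁻¹⁵ m): λ is 2.7e+04× this size

The wavelength is between nuclear and atomic scales.

This wavelength is appropriate for probing atomic structure but too large for nuclear physics experiments.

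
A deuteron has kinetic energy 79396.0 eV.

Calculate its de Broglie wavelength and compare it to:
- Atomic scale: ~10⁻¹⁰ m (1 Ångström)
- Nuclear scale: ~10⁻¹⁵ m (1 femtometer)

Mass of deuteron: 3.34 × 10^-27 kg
λ = 7.19 × 10^-14 m, which is between nuclear and atomic scales.

Using λ = h/√(2mKE):

KE = 79396.0 eV = 1.272 × 10^-14 J

λ = h/√(2mKE)
λ = (6.626 × 10^-34 J·s) / √(2 × 3.34 × 10^-27 kg × 1.272 × 10^-14 J)
λ = 7.19 × 10^-14 m

Comparison:
- Atomic scale (10⁻¹⁰ m): λ is 0.00072× this size
- Nuclear scale (10⁻¹⁵ m): λ is 72× this size

The wavelength is between nuclear and atomic scales.

This wavelength is appropriate for probing atomic structure but too large for nuclear physics experiments.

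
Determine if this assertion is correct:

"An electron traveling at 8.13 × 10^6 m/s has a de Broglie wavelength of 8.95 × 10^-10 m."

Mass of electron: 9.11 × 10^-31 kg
False

The claim is incorrect.

Using λ = h/(mv):
λ = (6.626 × 10^-34 J·s) / (9.11 × 10^-31 kg × 8.13 × 10^6 m/s)
λ = 8.95 × 10^-11 m

The actual wavelength differs from the claimed 8.95 × 10^-10 m.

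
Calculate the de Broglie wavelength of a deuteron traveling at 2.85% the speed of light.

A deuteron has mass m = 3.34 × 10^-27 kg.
2.32 × 10^-14 m

Using the de Broglie relation λ = h/(mv):

v = 2.85% × c = 8.544 × 10^6 m/s

λ = h/(mv)
λ = (6.626 × 10^-34 J·s) / (3.34 × 10^-27 kg × 8.544 × 10^6 m/s)
λ = 2.32 × 10^-14 m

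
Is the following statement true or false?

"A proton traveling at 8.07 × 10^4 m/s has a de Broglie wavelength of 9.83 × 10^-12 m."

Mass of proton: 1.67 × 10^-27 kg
False

The claim is incorrect.

Using λ = h/(mv):
λ = (6.626 × 10^-34 J·s) / (1.67 × 10^-27 kg × 8.07 × 10^4 m/s)
λ = 4.92 × 10^-12 m

The actual wavelength differs from the claimed 9.83 × 10^-12 m.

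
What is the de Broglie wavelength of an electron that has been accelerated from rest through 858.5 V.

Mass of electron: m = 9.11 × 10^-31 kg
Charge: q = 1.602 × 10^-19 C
4.19 × 10^-11 m

When a particle is accelerated through voltage V, it gains kinetic energy KE = qV.

The de Broglie wavelength is then λ = h/√(2mqV):

λ = h/√(2mqV)
λ = (6.626 × 10^-34 J·s) / √(2 × 9.11 × 10^-31 kg × 1.602 × 10^-19 C × 858.5 V)
λ = 4.19 × 10^-11 m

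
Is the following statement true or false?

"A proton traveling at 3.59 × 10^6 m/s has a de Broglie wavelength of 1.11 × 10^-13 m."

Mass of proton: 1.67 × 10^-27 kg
True

The claim is correct.

Using λ = h/(mv):
λ = (6.626 × 10^-34 J·s) / (1.67 × 10^-27 kg × 3.59 × 10^6 m/s)
λ = 1.11 × 10^-13 m

This matches the claimed value.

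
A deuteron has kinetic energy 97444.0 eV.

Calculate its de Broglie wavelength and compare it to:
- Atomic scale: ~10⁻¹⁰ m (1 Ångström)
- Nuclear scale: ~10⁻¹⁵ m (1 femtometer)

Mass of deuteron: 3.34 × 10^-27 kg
λ = 6.49 × 10^-14 m, which is between nuclear and atomic scales.

Using λ = h/√(2mKE):

KE = 97444.0 eV = 1.561 × 10^-14 J

λ = h/√(2mKE)
λ = (6.626 × 10^-34 J·s) / √(2 × 3.34 × 10^-27 kg × 1.561 × 10^-14 J)
λ = 6.49 × 10^-14 m

Comparison:
- Atomic scale (10⁻¹⁰ m): λ is 0.00065× this size
- Nuclear scale (10⁻¹⁵ m): λ is 65× this size

The wavelength is between nuclear and atomic scales.

This wavelength is appropriate for probing atomic structure but too large for nuclear physics experiments.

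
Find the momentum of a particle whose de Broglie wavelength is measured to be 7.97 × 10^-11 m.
8.31 × 10^-24 kg·m/s

From the de Broglie relation λ = h/p, we solve for p:

p = h/λ
p = (6.626 × 10^-34 J·s) / (7.97 × 10^-11 m)
p = 8.31 × 10^-24 kg·m/s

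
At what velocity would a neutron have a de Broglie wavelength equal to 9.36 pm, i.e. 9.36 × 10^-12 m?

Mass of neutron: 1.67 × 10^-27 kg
4.24 × 10^4 m/s

From λ = h/(mv), solve for v:

v = h/(mλ)
v = (6.626 × 10^-34 J·s) / (1.67 × 10^-27 kg × 9.36 × 10^-12 m)
v = 4.24 × 10^4 m/s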